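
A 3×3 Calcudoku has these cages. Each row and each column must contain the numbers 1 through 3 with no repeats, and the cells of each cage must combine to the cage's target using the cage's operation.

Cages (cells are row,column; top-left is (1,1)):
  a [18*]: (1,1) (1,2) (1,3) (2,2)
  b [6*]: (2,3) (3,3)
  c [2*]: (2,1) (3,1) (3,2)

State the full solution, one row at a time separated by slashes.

3 2 1 / 1 3 2 / 2 1 3

Cage c has product 2, which forces (2,1) = 1.
Cage a has product 18, leaving (2,2) = 3.
3 is placed in row 2, so (2,3) = 2.
Cage c needs product 2, so (3,1) = 2.
Cage c needs product 2, which forces (3,2) = 1.
Column 3 already has 2, which forces (3,3) = 3.
Column 1 already has 2; hence (1,1) = 3.
Column 2 already has 1; hence (1,2) = 2.
Column 3 already has 3, so (1,3) = 1.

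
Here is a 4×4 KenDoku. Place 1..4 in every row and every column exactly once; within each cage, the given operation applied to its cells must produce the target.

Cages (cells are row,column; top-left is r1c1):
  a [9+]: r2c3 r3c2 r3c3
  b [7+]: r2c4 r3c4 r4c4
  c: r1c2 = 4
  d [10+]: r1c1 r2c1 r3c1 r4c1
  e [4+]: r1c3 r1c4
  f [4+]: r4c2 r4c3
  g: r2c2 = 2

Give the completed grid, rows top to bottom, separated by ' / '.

Cage c is a single given cell; hence r1c2 = 4.
Cage g is given, which forces r2c2 = 2.
Column 2 now contains 2, leaving r3c2 = 3.
Column 2 now contains 3, so r4c2 = 1.
Row 4 now contains 1, so r4c3 = 3.
Column 3 now contains 3; hence r1c3 = 1.
The two cells of cage e must have sum 4, leaving r1c4 = 3.
Column 3 now contains 3, leaving r2c3 = 4.
Row 2 now contains 4, which forces r2c4 = 1.
Cage a has sum 9; hence r3c3 = 2.
Row 3 already has 2, which forces r3c4 = 4.
Column 4 now contains 4, so r4c4 = 2.
Row 1 now contains 3, so r1c1 = 2.
Row 2 already has 1, leaving r2c1 = 3.
Row 3 now contains 4, so r3c1 = 1.
Row 4 already has 2, which forces r4c1 = 4.

2 4 1 3 / 3 2 4 1 / 1 3 2 4 / 4 1 3 2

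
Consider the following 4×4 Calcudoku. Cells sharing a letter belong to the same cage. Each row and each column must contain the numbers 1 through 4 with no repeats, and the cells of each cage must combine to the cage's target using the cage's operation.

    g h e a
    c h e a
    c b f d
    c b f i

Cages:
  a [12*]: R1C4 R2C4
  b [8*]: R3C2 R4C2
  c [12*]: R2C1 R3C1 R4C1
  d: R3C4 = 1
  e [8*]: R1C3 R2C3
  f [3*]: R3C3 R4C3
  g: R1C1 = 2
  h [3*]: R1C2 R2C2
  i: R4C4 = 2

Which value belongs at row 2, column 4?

Cage g is a single given cell, leaving R1C1 = 2.
2 is placed in row 1; hence R1C3 = 4.
Row 1 already has 4, which forces R1C4 = 3.
Column 3 already has 4, leaving R2C3 = 2.
Column 4 already has 3, leaving R2C4 = 4.
Cage d is given, leaving R3C4 = 1.
Cage i is given, which forces R4C4 = 2.
3 is placed in row 1; hence R1C2 = 1.
The two cells of cage h must have product 3; hence R2C2 = 3.
Cage b's pair has product 8; hence R3C2 = 2.
Row 3 now contains 1, leaving R3C3 = 3.
Row 4 now contains 2; hence R4C2 = 4.
Cage f's pair has product 3; hence R4C3 = 1.
Row 2 already has 3, leaving R2C1 = 1.
Row 3 already has 3, which forces R3C1 = 4.
Row 4 already has 1; hence R4C1 = 3.
The full grid is 2 1 4 3 / 1 3 2 4 / 4 2 3 1 / 3 4 1 2.

4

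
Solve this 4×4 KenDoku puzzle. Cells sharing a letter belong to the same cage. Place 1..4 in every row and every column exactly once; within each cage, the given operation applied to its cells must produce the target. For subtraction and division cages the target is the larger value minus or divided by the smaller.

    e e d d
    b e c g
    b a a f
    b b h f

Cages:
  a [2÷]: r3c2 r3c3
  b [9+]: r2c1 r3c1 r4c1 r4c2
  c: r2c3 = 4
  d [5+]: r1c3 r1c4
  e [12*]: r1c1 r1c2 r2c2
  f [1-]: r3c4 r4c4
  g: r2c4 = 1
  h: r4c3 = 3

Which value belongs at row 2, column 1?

3

Cage c is given; hence r2c3 = 4.
Cage g is given; hence r2c4 = 1.
H is a freebie, leaving r4c3 = 3.
The two cells of cage f must have difference 1, so r3c4 = 3.
Cage d needs two cells with sum 5, which forces r1c3 = 1.
Column 4 now contains 3; hence r1c4 = 4.
1 is placed in column 3, leaving r3c3 = 2.
Column 4 already has 4, leaving r4c4 = 2.
Row 1 now contains 4, so r1c1 = 2.
Row 1 now contains 4, leaving r1c2 = 3.
Cage b needs sum 9, leaving r2c1 = 3.
The 3 cells of cage e must have product 12, which forces r2c2 = 2.
Cage b has sum 9, so r3c1 = 1.
1 is placed in row 3; hence r3c2 = 4.
Cage b needs sum 9; hence r4c1 = 4.
Row 4 now contains 2, which forces r4c2 = 1.
The full grid is 2 3 1 4 / 3 2 4 1 / 1 4 2 3 / 4 1 3 2.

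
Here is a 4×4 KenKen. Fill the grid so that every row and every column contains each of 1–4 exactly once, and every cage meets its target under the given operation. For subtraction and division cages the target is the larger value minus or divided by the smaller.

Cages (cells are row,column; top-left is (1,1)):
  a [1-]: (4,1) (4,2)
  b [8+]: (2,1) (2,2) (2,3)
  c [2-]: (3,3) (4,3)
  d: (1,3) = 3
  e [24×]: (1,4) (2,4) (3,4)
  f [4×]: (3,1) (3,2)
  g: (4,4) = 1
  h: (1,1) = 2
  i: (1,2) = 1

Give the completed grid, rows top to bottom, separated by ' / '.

Cage h is given, so (1,1) = 2.
Cage i is a single given cell, so (1,2) = 1.
D is a freebie, so (1,3) = 3.
Row 1 already has 3, which forces (1,4) = 4.
Column 2 now contains 1; hence (3,2) = 4.
Cage g is given, so (4,4) = 1.
Column 2 already has 4; hence (2,2) = 3.
3 is placed in row 2; hence (2,4) = 2.
4 is placed in row 3, so (3,1) = 1.
Cage c's pair has difference 2, leaving (3,3) = 2.
Column 4 now contains 2, so (3,4) = 3.
3 is placed in column 2, leaving (4,2) = 2.
Cage c's pair has difference 2; hence (4,3) = 4.
Column 1 now contains 1, so (2,1) = 4.
4 is placed in column 3; hence (2,3) = 1.
Row 4 now contains 4, leaving (4,1) = 3.

2 1 3 4 / 4 3 1 2 / 1 4 2 3 / 3 2 4 1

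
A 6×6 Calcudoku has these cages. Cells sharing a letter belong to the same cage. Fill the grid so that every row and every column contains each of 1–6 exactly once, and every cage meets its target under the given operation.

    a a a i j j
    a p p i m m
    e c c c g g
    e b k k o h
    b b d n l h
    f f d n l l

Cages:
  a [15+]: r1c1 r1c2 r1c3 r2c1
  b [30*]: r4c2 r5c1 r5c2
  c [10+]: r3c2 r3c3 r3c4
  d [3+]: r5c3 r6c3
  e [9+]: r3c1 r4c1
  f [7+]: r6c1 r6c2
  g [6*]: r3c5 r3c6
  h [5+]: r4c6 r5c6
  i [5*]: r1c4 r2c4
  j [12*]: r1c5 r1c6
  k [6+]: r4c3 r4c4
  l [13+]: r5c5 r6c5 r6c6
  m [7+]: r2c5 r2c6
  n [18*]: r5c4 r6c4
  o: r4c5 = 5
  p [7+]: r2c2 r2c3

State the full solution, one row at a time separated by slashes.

Cage o is a single given cell; hence r4c5 = 5.
R5c3 and r6c3 in column 3 are {1, 2}, leaving r4c3 = 4.
The two cells of cage k must have sum 6, which forces r4c4 = 2.
Cage c has sum 10; hence r3c2 = 1.
Cage c has sum 10, so r3c3 = 5.
2 is placed in column 4; hence r3c4 = 4.
The two cells of cage p must have sum 7, which forces r2c2 = 4.
The two cells of cage p must have sum 7, leaving r2c3 = 3.
3 is placed in column 3, which forces r1c3 = 6.
The only place for 2 in row 1 is r1c2.
The 4 cells of cage a must have sum 15, leaving r1c1 = 5.
5 is placed in row 1, which forces r1c4 = 1.
Cage a has sum 15, so r2c1 = 2.
1 is placed in column 4, so r2c4 = 5.
Column 1 already has 2; hence r5c1 = 1.
Column 2 already has 2, which forces r5c2 = 5.
Row 5 now contains 1; hence r5c3 = 2.
Row 5 now contains 2; hence r5c6 = 4.
1 is placed in column 1, so r6c1 = 4.
2 is placed in column 3, leaving r6c3 = 1.
Cage j's pair has product 12; hence r1c5 = 4.
Column 6 already has 4, leaving r1c6 = 3.
Column 6 already has 3, which forces r3c6 = 2.
Cage b needs product 30, so r4c2 = 6.
Cage h's pair has sum 5, so r4c6 = 1.
The 3 cells of cage l must have sum 13, leaving r5c5 = 6.
Cage f needs two cells with sum 7, so r6c2 = 3.
3 is placed in row 6, leaving r6c4 = 6.
The 3 cells of cage l must have sum 13, leaving r6c5 = 2.
Cage l has sum 13, so r6c6 = 5.
6 is placed in column 5, so r2c5 = 1.
1 is placed in column 6, so r2c6 = 6.
Cage e's pair has sum 9, which forces r3c1 = 6.
2 is placed in row 3, so r3c5 = 3.
Row 4 already has 6, leaving r4c1 = 3.
6 is placed in row 5, leaving r5c4 = 3.

5 2 6 1 4 3 / 2 4 3 5 1 6 / 6 1 5 4 3 2 / 3 6 4 2 5 1 / 1 5 2 3 6 4 / 4 3 1 6 2 5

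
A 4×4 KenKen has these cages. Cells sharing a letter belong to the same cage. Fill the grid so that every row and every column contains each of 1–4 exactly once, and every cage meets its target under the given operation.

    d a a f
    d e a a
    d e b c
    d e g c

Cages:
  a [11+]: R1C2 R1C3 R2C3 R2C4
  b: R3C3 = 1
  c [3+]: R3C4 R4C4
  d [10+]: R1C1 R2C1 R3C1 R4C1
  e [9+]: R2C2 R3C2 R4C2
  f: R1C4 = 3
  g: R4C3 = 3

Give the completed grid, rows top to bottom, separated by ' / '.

2 1 4 3 / 1 3 2 4 / 3 4 1 2 / 4 2 3 1

F is a freebie; hence R1C4 = 3.
Cage b is a single given cell, so R3C3 = 1.
Row 3 now contains 1; hence R3C4 = 2.
Cage g is given, leaving R4C3 = 3.
2 is placed in column 4, which forces R4C4 = 1.
Cage a has sum 11, leaving R1C2 = 1.
Cage a needs sum 11; hence R1C3 = 4.
Cage a needs sum 11, so R2C3 = 2.
Column 4 already has 1, leaving R2C4 = 4.
Row 1 already has 4; hence R1C1 = 2.
Cage d needs sum 10, which forces R2C1 = 1.
Row 2 already has 4, which forces R2C2 = 3.
The 4 cells of cage d must have sum 10, so R3C1 = 3.
The 3 cells of cage e must have sum 9, so R3C2 = 4.
Cage d needs sum 10; hence R4C1 = 4.
The 3 cells of cage e must have sum 9, leaving R4C2 = 2.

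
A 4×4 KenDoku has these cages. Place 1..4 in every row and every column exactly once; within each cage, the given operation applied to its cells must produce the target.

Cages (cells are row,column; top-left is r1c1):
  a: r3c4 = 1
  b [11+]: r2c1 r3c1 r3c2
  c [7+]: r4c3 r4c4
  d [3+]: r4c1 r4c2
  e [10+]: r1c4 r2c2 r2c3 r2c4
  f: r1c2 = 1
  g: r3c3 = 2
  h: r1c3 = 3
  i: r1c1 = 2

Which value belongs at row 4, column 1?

1

Cage i is given, leaving r1c1 = 2.
Cage f is given, which forces r1c2 = 1.
Cage h is given; hence r1c3 = 3.
Row 1 now contains 3; hence r1c4 = 4.
The 3 cells of cage b must have sum 11, which forces r2c1 = 4.
Cage b has sum 11; hence r3c1 = 3.
The 3 cells of cage b must have sum 11; hence r3c2 = 4.
Cage g is a single given cell, which forces r3c3 = 2.
A is a freebie, which forces r3c4 = 1.
Column 1 already has 2, which forces r4c1 = 1.
Column 2 now contains 1, so r4c2 = 2.
Column 3 already has 3, which forces r4c3 = 4.
Column 4 now contains 4; hence r4c4 = 3.
Column 2 already has 2; hence r2c2 = 3.
Column 3 already has 2, leaving r2c3 = 1.
Column 4 already has 3; hence r2c4 = 2.
Completed grid: 2 1 3 4 / 4 3 1 2 / 3 4 2 1 / 1 2 4 3.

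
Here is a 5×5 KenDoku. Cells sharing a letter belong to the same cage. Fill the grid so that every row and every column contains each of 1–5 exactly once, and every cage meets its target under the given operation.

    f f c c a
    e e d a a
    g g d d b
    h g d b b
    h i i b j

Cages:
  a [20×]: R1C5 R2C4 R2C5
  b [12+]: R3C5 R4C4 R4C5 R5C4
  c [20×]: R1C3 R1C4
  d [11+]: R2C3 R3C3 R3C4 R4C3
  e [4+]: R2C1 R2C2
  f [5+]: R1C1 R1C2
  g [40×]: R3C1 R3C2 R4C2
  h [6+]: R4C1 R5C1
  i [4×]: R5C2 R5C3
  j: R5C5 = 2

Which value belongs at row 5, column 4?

Cage j is a single given cell, leaving R5C5 = 2.
Row 2 needs a 2, and only R2C3 is open for it.
Row 5 needs a 3, and only R5C4 is open for it.
Row 5 needs a 5, and only R5C1 is open for it.
Cage h's pair has sum 6, so R4C1 = 1.
Column 1 now contains 1; hence R2C1 = 3.
Cage e needs two cells with sum 4, which forces R2C2 = 1.
1 is placed in column 2; hence R5C2 = 4.
4 is placed in row 5, which forces R5C3 = 1.
The two cells of cage f must have sum 5, which forces R1C1 = 2.
The two cells of cage f must have sum 5; hence R1C2 = 3.
Cage a needs product 20, leaving R1C5 = 1.
Cage g needs product 40, so R3C1 = 4.
Row 3 already has 4, so R3C5 = 3.
Column 5 now contains 3, so R4C5 = 4.
The 3 cells of cage a must have product 20, so R2C4 = 4.
4 is placed in column 5, so R2C5 = 5.
Row 3 now contains 3, which forces R3C3 = 5.
Cage d needs sum 11, so R3C4 = 1.
The 4 cells of cage d must have sum 11, which forces R4C3 = 3.
Cage b needs sum 12, so R4C4 = 2.
Column 3 now contains 5, leaving R1C3 = 4.
Column 4 already has 4, so R1C4 = 5.
5 is placed in row 3; hence R3C2 = 2.
2 is placed in row 4, leaving R4C2 = 5.
Filled in: 2 3 4 5 1 / 3 1 2 4 5 / 4 2 5 1 3 / 1 5 3 2 4 / 5 4 1 3 2.

3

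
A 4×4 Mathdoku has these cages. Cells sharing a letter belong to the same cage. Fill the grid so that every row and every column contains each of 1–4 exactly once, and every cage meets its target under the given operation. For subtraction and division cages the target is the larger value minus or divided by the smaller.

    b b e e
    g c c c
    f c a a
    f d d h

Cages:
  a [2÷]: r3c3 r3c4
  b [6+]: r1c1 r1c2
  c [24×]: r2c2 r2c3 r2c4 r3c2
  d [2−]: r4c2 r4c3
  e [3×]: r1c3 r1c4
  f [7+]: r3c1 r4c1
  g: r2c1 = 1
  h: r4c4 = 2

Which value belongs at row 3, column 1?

3

G is a freebie, which forces r2c1 = 1.
H is a freebie, so r4c4 = 2.
Cage c needs product 24, which forces r3c2 = 1.
The two cells of cage a must have quotient 2, which forces r3c3 = 2.
Row 3 now contains 1, leaving r3c4 = 4.
Column 2 now contains 1, so r4c2 = 3.
Row 4 now contains 3, which forces r4c3 = 1.
Column 3 now contains 1; hence r1c3 = 3.
Cage e needs two cells with product 3, which forces r1c4 = 1.
Cage c needs product 24, so r2c2 = 2.
Cage c needs product 24, which forces r2c3 = 4.
4 is placed in column 4, which forces r2c4 = 3.
Row 3 now contains 4; hence r3c1 = 3.
Row 4 now contains 3, so r4c1 = 4.
Column 1 now contains 4, which forces r1c1 = 2.
2 is placed in column 2, leaving r1c2 = 4.
Completed grid: 2 4 3 1 / 1 2 4 3 / 3 1 2 4 / 4 3 1 2.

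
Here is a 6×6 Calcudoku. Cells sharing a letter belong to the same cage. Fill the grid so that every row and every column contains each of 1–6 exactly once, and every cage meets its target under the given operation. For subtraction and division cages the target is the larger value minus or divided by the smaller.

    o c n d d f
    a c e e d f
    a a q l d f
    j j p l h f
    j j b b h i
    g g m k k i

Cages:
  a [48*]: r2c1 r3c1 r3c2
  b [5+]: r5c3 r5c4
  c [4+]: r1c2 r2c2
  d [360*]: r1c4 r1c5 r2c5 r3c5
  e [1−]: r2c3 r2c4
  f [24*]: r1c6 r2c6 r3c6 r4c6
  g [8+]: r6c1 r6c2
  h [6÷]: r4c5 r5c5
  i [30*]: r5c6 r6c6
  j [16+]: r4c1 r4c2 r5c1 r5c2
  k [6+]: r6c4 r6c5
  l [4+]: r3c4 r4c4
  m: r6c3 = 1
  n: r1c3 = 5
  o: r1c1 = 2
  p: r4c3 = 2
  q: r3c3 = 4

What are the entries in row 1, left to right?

2 3 5 6 4 1

Cage o is a single given cell, so r1c1 = 2.
N is a freebie, leaving r1c3 = 5.
Cage q is a single given cell, which forces r3c3 = 4.
P is a freebie, which forces r4c3 = 2.
Cage m is a single given cell; hence r6c3 = 1.
Cage a has product 48, leaving r2c1 = 4.
Cage a has product 48; hence r3c1 = 6.
Cage a has product 48, which forces r3c2 = 2.
1 is placed in column 3, leaving r5c3 = 3.
Cage b's pair has sum 5; hence r5c4 = 2.
Column 4 now contains 2; hence r6c4 = 4.
Row 6 already has 4, which forces r6c5 = 2.
The 4 cells of cage d must have product 360, so r1c5 = 4.
3 is placed in column 3, leaving r2c3 = 6.
Column 4 now contains 2, so r2c4 = 5.
5 is placed in row 2, so r2c5 = 3.
Cage f needs product 24, leaving r2c6 = 2.
3 is placed in column 5, leaving r3c5 = 5.
Cage c needs two cells with sum 4, which forces r1c2 = 3.
Cage d needs product 360, so r1c4 = 6.
Row 1 already has 3; hence r1c6 = 1.
Row 2 already has 3, so r2c2 = 1.
1 is placed in column 6, which forces r3c6 = 3.
Cage f needs product 24, leaving r4c6 = 4.
Column 2 now contains 3, so r6c2 = 5.
Row 6 now contains 5, so r6c6 = 6.
3 is placed in row 3, so r3c4 = 1.
4 is placed in row 4, leaving r4c2 = 6.
Cage l needs two cells with sum 4, leaving r4c4 = 3.
Row 4 already has 6, which forces r4c5 = 1.
The 4 cells of cage j must have sum 16, so r5c2 = 4.
Column 5 already has 1, which forces r5c5 = 6.
6 is placed in column 6, which forces r5c6 = 5.
Row 6 now contains 5, leaving r6c1 = 3.
Row 4 now contains 1; hence r4c1 = 5.
Row 5 now contains 5; hence r5c1 = 1.
Completed grid: 2 3 5 6 4 1 / 4 1 6 5 3 2 / 6 2 4 1 5 3 / 5 6 2 3 1 4 / 1 4 3 2 6 5 / 3 5 1 4 2 6.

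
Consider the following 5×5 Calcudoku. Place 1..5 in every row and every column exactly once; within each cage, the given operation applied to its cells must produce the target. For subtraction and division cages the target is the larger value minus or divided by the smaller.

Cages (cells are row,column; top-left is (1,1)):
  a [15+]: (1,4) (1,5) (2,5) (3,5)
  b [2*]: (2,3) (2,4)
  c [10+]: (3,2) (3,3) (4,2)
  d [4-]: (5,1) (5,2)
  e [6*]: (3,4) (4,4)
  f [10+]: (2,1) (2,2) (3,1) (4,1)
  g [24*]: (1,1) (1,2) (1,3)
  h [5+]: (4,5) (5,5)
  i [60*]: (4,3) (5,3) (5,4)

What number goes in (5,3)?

3

In row 1, 1 can only go at (1,5), so (1,5) = 1.
The 4 cells of cage a must have sum 15, leaving (1,4) = 5.
The only place for 2 in row 5 is (5,5).
2 is placed in column 5; hence (4,5) = 3.
Cage e's pair has product 6, which forces (3,4) = 3.
Row 4 already has 3, leaving (4,4) = 2.
3 is placed in column 4, leaving (5,4) = 4.
The two cells of cage b must have product 2, leaving (2,3) = 2.
Column 4 already has 2, leaving (2,4) = 1.
Cage i has product 60, so (4,3) = 5.
Cage i has product 60, which forces (5,3) = 3.
3 is placed in column 3, so (1,3) = 4.
Cage f needs sum 10, which forces (3,1) = 2.
Row 3 already has 2, so (3,2) = 5.
4 is placed in column 3, so (3,3) = 1.
Row 3 already has 5; hence (3,5) = 4.
Cage f needs sum 10; hence (4,1) = 1.
Row 4 already has 1, so (4,2) = 4.
Column 1 now contains 1, which forces (5,1) = 5.
Column 2 now contains 5; hence (5,2) = 1.
Column 1 now contains 2, leaving (1,1) = 3.
The 3 cells of cage g must have product 24, which forces (1,2) = 2.
Cage f has sum 10, so (2,1) = 4.
Column 2 already has 4, which forces (2,2) = 3.
4 is placed in column 5, leaving (2,5) = 5.
The full grid is 3 2 4 5 1 / 4 3 2 1 5 / 2 5 1 3 4 / 1 4 5 2 3 / 5 1 3 4 2.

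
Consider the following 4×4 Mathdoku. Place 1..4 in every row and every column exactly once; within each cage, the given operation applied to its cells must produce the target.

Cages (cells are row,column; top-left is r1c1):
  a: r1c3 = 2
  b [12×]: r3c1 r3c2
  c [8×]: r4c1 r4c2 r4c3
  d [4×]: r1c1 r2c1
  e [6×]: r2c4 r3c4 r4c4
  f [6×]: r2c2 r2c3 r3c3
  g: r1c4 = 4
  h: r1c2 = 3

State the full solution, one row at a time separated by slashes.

Cage h is a single given cell, so r1c2 = 3.
A is a freebie, leaving r1c3 = 2.
Cage g is a single given cell, which forces r1c4 = 4.
3 is placed in column 2, which forces r3c2 = 4.
4 is placed in row 1, leaving r1c1 = 1.
The two cells of cage d must have product 4; hence r2c1 = 4.
The 3 cells of cage f must have product 6, leaving r2c2 = 2.
4 is placed in row 3, so r3c1 = 3.
3 is placed in row 3, leaving r3c3 = 1.
Row 3 already has 1; hence r3c4 = 2.
Column 1 already has 4, leaving r4c1 = 2.
2 is placed in column 2, leaving r4c2 = 1.
Column 3 now contains 1, which forces r4c3 = 4.
Row 4 already has 1, so r4c4 = 3.
Column 3 now contains 1, leaving r2c3 = 3.
Column 4 already has 3, which forces r2c4 = 1.

1 3 2 4 / 4 2 3 1 / 3 4 1 2 / 2 1 4 3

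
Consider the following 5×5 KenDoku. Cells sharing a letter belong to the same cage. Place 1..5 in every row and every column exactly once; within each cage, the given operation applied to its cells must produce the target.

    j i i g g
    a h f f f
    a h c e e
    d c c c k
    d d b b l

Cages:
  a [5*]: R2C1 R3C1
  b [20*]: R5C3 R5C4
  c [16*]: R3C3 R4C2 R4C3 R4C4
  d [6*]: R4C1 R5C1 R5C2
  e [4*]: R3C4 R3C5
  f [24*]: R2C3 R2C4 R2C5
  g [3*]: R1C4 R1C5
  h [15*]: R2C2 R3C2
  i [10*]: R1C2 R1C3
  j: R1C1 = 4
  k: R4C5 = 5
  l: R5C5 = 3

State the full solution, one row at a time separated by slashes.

4 2 5 3 1 / 1 5 3 4 2 / 5 3 2 1 4 / 3 4 1 2 5 / 2 1 4 5 3

Cage j is given, which forces R1C1 = 4.
Cage c needs product 16, leaving R3C3 = 2.
Cage k is a single given cell, so R4C5 = 5.
L is a freebie, so R5C5 = 3.
The two cells of cage i must have product 10, so R1C2 = 2.
Column 3 now contains 2, which forces R1C3 = 5.
Cage g's pair has product 3, leaving R1C4 = 3.
3 is placed in column 5, which forces R1C5 = 1.
Column 5 now contains 1, leaving R3C5 = 4.
The 3 cells of cage d must have product 6, so R4C1 = 3.
Column 2 now contains 2, which forces R5C2 = 1.
5 is placed in column 3, leaving R5C3 = 4.
Row 5 already has 4; hence R5C4 = 5.
4 is placed in column 3, which forces R2C3 = 3.
The 3 cells of cage f must have product 24; hence R2C4 = 4.
Column 5 now contains 4; hence R2C5 = 2.
Row 3 already has 4, so R3C4 = 1.
Column 2 already has 1, leaving R4C2 = 4.
4 is placed in column 3, leaving R4C3 = 1.
Cage c has product 16, so R4C4 = 2.
Row 5 already has 1; hence R5C1 = 2.
Cage a's pair has product 5; hence R2C1 = 1.
Row 2 now contains 3, leaving R2C2 = 5.
Row 3 now contains 1; hence R3C1 = 5.
Cage h needs two cells with product 15, so R3C2 = 3.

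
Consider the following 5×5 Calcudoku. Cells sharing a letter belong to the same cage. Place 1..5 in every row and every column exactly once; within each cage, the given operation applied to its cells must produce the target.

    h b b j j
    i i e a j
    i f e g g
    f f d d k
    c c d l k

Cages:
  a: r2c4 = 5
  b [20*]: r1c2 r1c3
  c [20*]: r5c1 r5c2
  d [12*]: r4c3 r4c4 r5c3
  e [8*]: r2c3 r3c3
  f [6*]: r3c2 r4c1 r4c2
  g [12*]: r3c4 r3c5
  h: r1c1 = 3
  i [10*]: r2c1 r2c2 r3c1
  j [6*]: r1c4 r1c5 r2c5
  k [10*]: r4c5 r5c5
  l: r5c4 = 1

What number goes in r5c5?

H is a freebie; hence r1c1 = 3.
A is a freebie, so r2c4 = 5.
Cage l is given; hence r5c4 = 1.
Column 4 now contains 1, which forces r1c4 = 2.
Cage j has product 6, which forces r1c5 = 1.
Cage j needs product 6, which forces r2c5 = 3.
Cage i has product 10, leaving r3c1 = 5.
3 is placed in column 5; hence r3c5 = 4.
Column 1 now contains 5, so r5c1 = 4.
4 is placed in row 5, which forces r5c2 = 5.
Row 5 now contains 5; hence r5c5 = 2.
Column 2 now contains 5, which forces r1c2 = 4.
The two cells of cage b must have product 20; hence r1c3 = 5.
Cage e's pair has product 8, so r2c3 = 4.
Row 3 now contains 4, which forces r3c3 = 2.
Row 3 now contains 4, leaving r3c4 = 3.
The 3 cells of cage d must have product 12, so r4c3 = 1.
The 3 cells of cage d must have product 12, which forces r4c4 = 4.
2 is placed in column 5, so r4c5 = 5.
2 is placed in row 5, which forces r5c3 = 3.
Row 3 now contains 3; hence r3c2 = 1.
Row 4 now contains 1, which forces r4c1 = 2.
Cage f has product 6, which forces r4c2 = 3.
Column 1 already has 2, which forces r2c1 = 1.
Column 2 already has 1, which forces r2c2 = 2.
Filled in: 3 4 5 2 1 / 1 2 4 5 3 / 5 1 2 3 4 / 2 3 1 4 5 / 4 5 3 1 2.

2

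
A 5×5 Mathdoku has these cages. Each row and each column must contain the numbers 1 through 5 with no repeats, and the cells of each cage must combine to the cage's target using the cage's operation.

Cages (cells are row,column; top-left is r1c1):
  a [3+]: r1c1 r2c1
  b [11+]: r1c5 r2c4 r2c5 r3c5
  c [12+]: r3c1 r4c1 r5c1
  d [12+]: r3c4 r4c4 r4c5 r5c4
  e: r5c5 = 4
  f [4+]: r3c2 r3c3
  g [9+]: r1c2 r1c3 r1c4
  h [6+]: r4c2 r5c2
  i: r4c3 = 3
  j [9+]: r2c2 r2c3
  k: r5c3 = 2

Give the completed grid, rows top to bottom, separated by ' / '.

Cage i is a single given cell, so r4c3 = 3.
Cage k is given, so r5c3 = 2.
Cage e is given, which forces r5c5 = 4.
Cage f's pair has sum 4, so r3c2 = 3.
Column 3 now contains 3; hence r3c3 = 1.
Cage g needs sum 9, which forces r1c4 = 3.
Cage c has sum 12, so r5c1 = 3.
Cage b has sum 11; hence r2c5 = 3.
In row 1, 4 can only go at r1c3, so r1c3 = 4.
The 3 cells of cage g must have sum 9; hence r1c2 = 2.
The two cells of cage j must have sum 9, so r2c2 = 4.
Column 3 already has 4, so r2c3 = 5.
2 is placed in row 1; hence r1c1 = 1.
1 is placed in row 1; hence r1c5 = 5.
Cage a's pair has sum 3, leaving r2c1 = 2.
Row 2 now contains 2, leaving r2c4 = 1.
5 is placed in column 5; hence r3c5 = 2.
2 is placed in column 5, so r4c5 = 1.
Column 4 now contains 1, which forces r5c4 = 5.
Column 4 already has 5, which forces r3c4 = 4.
Row 4 now contains 1; hence r4c2 = 5.
The 4 cells of cage d must have sum 12, so r4c4 = 2.
Row 5 now contains 5, so r5c2 = 1.
Row 3 already has 4; hence r3c1 = 5.
Row 4 already has 5, which forces r4c1 = 4.

1 2 4 3 5 / 2 4 5 1 3 / 5 3 1 4 2 / 4 5 3 2 1 / 3 1 2 5 4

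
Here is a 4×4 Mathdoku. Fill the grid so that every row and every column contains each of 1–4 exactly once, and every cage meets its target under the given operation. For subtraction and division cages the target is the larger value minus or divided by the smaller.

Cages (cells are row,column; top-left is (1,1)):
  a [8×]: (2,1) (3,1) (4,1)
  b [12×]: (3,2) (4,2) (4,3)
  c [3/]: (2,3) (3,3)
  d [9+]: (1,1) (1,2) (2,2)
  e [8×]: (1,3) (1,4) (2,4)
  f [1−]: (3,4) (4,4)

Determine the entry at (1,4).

The only place for 3 in column 1 is (1,1).
In row 2, 3 can only go at (2,3), so (2,3) = 3.
Column 3 now contains 3, leaving (3,3) = 1.
The only place for 1 in row 1 is (1,4).
Row 2 needs a 1, and only (2,1) is open for it.
In row 4, 1 can only go at (4,2), so (4,2) = 1.
Cage b needs product 12, leaving (3,2) = 3.
Cage b has product 12, leaving (4,3) = 4.
4 is placed in column 3, leaving (1,3) = 2.
The 3 cells of cage e must have product 8, which forces (2,4) = 4.
Cage a has product 8, which forces (3,1) = 4.
4 is placed in column 4, which forces (3,4) = 2.
Row 4 already has 4; hence (4,1) = 2.
The two cells of cage f must have difference 1; hence (4,4) = 3.
Row 1 now contains 2, leaving (1,2) = 4.
Row 2 now contains 4, so (2,2) = 2.
Filled in: 3 4 2 1 / 1 2 3 4 / 4 3 1 2 / 2 1 4 3.

1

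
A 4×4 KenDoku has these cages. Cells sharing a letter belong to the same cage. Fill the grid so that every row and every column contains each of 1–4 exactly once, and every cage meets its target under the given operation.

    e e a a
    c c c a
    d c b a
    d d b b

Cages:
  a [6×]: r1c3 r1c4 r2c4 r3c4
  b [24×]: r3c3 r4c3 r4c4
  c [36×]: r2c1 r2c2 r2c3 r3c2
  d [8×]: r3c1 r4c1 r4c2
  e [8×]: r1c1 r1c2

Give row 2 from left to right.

3 1 4 2

Cage a has product 6, leaving r1c3 = 1.
Cage c needs product 36; hence r3c2 = 3.
Row 1 needs a 3, and only r1c4 is open for it.
The 3 cells of cage b must have product 24, so r4c3 = 3.
The 4 cells of cage c must have product 36; hence r2c1 = 3.
The 4 cells of cage c must have product 36, which forces r2c2 = 1.
Column 3 already has 3, so r2c3 = 4.
Row 2 now contains 1, which forces r2c4 = 2.
4 is placed in column 3, which forces r3c3 = 2.
Column 4 now contains 2, which forces r3c4 = 1.
Column 4 now contains 2, which forces r4c4 = 4.
Row 3 now contains 1, so r3c1 = 4.
Cage d needs product 8; hence r4c1 = 1.
Row 4 already has 4, leaving r4c2 = 2.
4 is placed in column 1, which forces r1c1 = 2.
2 is placed in column 2, so r1c2 = 4.
Completed grid: 2 4 1 3 / 3 1 4 2 / 4 3 2 1 / 1 2 3 4.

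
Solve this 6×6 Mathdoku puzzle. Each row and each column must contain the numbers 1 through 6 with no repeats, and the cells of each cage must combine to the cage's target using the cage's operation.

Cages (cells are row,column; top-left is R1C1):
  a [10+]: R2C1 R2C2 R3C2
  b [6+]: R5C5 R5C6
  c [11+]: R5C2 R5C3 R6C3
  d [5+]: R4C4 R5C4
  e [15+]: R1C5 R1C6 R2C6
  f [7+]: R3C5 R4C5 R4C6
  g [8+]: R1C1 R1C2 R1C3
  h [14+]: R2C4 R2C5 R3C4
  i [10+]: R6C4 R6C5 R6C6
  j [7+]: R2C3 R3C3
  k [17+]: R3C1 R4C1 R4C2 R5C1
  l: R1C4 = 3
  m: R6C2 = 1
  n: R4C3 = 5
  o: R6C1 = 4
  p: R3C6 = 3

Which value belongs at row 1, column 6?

6

Cage l is a single given cell; hence R1C4 = 3.
Cage p is a single given cell, so R3C6 = 3.
N is a freebie, so R4C3 = 5.
Cage o is a single given cell, which forces R6C1 = 4.
M is a freebie, leaving R6C2 = 1.
Cage i has sum 10; hence R6C5 = 3.
The only place for 6 in row 6 is R6C3.
Cage j's pair has sum 7, so R2C3 = 3.
Cage j's pair has sum 7, so R3C3 = 4.
The only place for 1 in row 2 is R2C1.
Cage g needs sum 8, which forces R1C3 = 1.
Cage a has sum 10, which forces R2C2 = 4.
4 is placed in row 2; hence R2C4 = 2.
Cage a needs sum 10, so R3C2 = 5.
5 is placed in row 3, leaving R3C4 = 6.
4 is placed in column 2, so R5C2 = 3.
Column 3 now contains 1, so R5C3 = 2.
Column 4 now contains 2, leaving R6C4 = 5.
5 is placed in row 6; hence R6C6 = 2.
Cage g has sum 8, so R1C1 = 5.
Column 2 now contains 5; hence R1C2 = 2.
Cage h has sum 14; hence R2C5 = 6.
Row 2 now contains 6; hence R2C6 = 5.
6 is placed in row 3; hence R3C1 = 2.
2 is placed in row 3, so R3C5 = 1.
The 4 cells of cage k must have sum 17, which forces R4C1 = 3.
3 is placed in column 2, so R4C2 = 6.
Cage k needs sum 17, so R5C1 = 6.
Column 5 already has 1, leaving R5C5 = 5.
Column 6 already has 5, leaving R5C6 = 1.
6 is placed in column 5, leaving R1C5 = 4.
Cage e has sum 15; hence R1C6 = 6.
Cage d needs two cells with sum 5, leaving R4C4 = 1.
Cage f has sum 7, so R4C5 = 2.
Column 6 already has 1, so R4C6 = 4.
Row 5 already has 1, so R5C4 = 4.
The full grid is 5 2 1 3 4 6 / 1 4 3 2 6 5 / 2 5 4 6 1 3 / 3 6 5 1 2 4 / 6 3 2 4 5 1 / 4 1 6 5 3 2.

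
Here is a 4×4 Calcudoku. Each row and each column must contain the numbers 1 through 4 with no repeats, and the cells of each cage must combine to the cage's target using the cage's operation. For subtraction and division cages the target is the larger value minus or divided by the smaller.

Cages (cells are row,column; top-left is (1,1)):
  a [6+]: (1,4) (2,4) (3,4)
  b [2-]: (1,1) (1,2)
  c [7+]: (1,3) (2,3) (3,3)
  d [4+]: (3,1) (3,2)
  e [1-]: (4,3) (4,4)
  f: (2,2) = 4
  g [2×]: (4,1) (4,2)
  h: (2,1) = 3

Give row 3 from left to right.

1 3 4 2

Cage h is a single given cell; hence (2,1) = 3.
F is a freebie, so (2,2) = 4.
3 is placed in column 1, so (3,1) = 1.
1 is placed in row 3, so (3,2) = 3.
3 is placed in row 3, which forces (3,4) = 2.
Column 1 now contains 1, so (4,1) = 2.
2 is placed in row 4, leaving (4,2) = 1.
Column 1 already has 2, leaving (1,1) = 4.
Column 2 already has 1, so (1,2) = 2.
Row 1 already has 2, leaving (1,3) = 1.
Cage a needs sum 6, so (1,4) = 3.
Column 3 now contains 1, leaving (2,3) = 2.
2 is placed in column 4, leaving (2,4) = 1.
Row 3 now contains 2; hence (3,3) = 4.
4 is placed in column 3, so (4,3) = 3.
3 is placed in column 4, leaving (4,4) = 4.
Completed grid: 4 2 1 3 / 3 4 2 1 / 1 3 4 2 / 2 1 3 4.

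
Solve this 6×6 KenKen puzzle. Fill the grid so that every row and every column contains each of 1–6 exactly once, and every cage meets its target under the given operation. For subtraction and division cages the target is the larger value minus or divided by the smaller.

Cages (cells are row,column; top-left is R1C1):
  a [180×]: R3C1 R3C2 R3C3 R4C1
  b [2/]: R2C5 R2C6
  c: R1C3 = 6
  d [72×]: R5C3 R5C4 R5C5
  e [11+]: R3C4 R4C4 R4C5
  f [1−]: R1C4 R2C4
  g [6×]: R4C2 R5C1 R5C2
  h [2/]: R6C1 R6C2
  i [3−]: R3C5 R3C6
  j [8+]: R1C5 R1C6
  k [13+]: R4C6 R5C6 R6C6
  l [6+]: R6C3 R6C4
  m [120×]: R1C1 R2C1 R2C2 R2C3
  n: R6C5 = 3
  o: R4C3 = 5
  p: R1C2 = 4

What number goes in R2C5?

2

Cage p is a single given cell, leaving R1C2 = 4.
Cage c is given; hence R1C3 = 6.
O is a freebie, leaving R4C3 = 5.
N is a freebie, leaving R6C5 = 3.
Cage j needs two cells with sum 8, leaving R1C5 = 5.
Cage j needs two cells with sum 8, leaving R1C6 = 3.
The only place for 5 in row 5 is R5C6.
Row 6 needs a 5, and only R6C4 is open for it.
Cage l needs two cells with sum 6, so R6C3 = 1.
The two cells of cage h must have quotient 2; hence R6C1 = 4.
1 is placed in row 6, which forces R6C2 = 2.
Row 6 already has 2, which forces R6C6 = 6.
Column 6 now contains 6, leaving R4C6 = 2.
The two cells of cage b must have quotient 2; hence R2C5 = 2.
Cage f's pair has difference 1, which forces R1C4 = 2.
Row 2 now contains 2, leaving R2C3 = 4.
Row 2 now contains 4, so R2C6 = 1.
Column 6 already has 1, so R3C6 = 4.
Column 3 already has 4; hence R5C3 = 3.
Row 1 now contains 2; hence R1C1 = 1.
Row 2 already has 1; hence R2C4 = 3.
Column 3 already has 3, which forces R3C3 = 2.
Row 3 already has 4, leaving R3C5 = 1.
Column 1 already has 1, leaving R5C1 = 2.
1 is placed in row 3; hence R3C4 = 6.
Cage g needs product 6, which forces R4C2 = 3.
The 3 cells of cage e must have sum 11, which forces R4C4 = 1.
The 3 cells of cage e must have sum 11, which forces R4C5 = 4.
Cage g needs product 6; hence R5C2 = 1.
Column 4 already has 6; hence R5C4 = 4.
4 is placed in column 5, so R5C5 = 6.
Cage a needs product 180; hence R3C1 = 3.
3 is placed in column 2; hence R3C2 = 5.
Row 4 now contains 3; hence R4C1 = 6.
Column 1 already has 6; hence R2C1 = 5.
Column 2 now contains 5, leaving R2C2 = 6.
The full grid is 1 4 6 2 5 3 / 5 6 4 3 2 1 / 3 5 2 6 1 4 / 6 3 5 1 4 2 / 2 1 3 4 6 5 / 4 2 1 5 3 6.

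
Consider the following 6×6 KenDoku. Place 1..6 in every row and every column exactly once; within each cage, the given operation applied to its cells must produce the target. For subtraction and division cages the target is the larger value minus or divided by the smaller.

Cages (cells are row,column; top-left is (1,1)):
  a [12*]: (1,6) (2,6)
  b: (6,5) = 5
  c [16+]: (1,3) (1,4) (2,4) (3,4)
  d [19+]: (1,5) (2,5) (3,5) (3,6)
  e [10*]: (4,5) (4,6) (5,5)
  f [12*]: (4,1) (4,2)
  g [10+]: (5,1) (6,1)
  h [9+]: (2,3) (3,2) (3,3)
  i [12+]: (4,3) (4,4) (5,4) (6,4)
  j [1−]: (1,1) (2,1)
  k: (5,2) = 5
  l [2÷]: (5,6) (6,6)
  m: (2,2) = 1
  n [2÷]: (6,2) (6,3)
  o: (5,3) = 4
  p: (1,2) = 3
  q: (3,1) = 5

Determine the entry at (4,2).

Cage p is given; hence (1,2) = 3.
Cage m is a single given cell, leaving (2,2) = 1.
Cage q is given; hence (3,1) = 5.
K is a freebie; hence (5,2) = 5.
O is a freebie; hence (5,3) = 4.
Cage b is a single given cell, so (6,5) = 5.
Cage d needs sum 19, leaving (3,6) = 6.
Cage e has product 10, so (4,6) = 5.
4 is placed in row 5, so (5,1) = 6.
Cage g's pair has sum 10, which forces (6,1) = 4.
Cage a needs two cells with product 12, which forces (1,6) = 4.
The two cells of cage a must have product 12, so (2,6) = 3.
Cage j's pair has difference 1, so (1,1) = 1.
Row 1 now contains 4, which forces (1,5) = 6.
3 is placed in row 2, so (2,1) = 2.
Row 2 already has 2, so (2,3) = 6.
Cage d needs sum 19; hence (2,5) = 4.
Cage d needs sum 19, leaving (3,5) = 3.
Column 1 already has 2, so (4,1) = 3.
The 4 cells of cage c must have sum 16; hence (1,3) = 5.
Cage c has sum 16; hence (1,4) = 2.
Row 2 now contains 4; hence (2,4) = 5.
Cage h has sum 9, leaving (3,2) = 2.
3 is placed in row 3; hence (3,3) = 1.
Cage c needs sum 16, leaving (3,4) = 4.
Cage f needs two cells with product 12; hence (4,2) = 4.
Column 3 now contains 1; hence (4,3) = 2.
Row 4 now contains 2, so (4,5) = 1.
Column 5 now contains 1, leaving (5,5) = 2.
2 is placed in row 5, which forces (5,6) = 1.
Column 2 already has 2, leaving (6,2) = 6.
Column 3 now contains 1, leaving (6,3) = 3.
Row 6 now contains 3, leaving (6,4) = 1.
Column 6 already has 1, leaving (6,6) = 2.
Row 4 already has 1, so (4,4) = 6.
Row 5 now contains 1, which forces (5,4) = 3.
Completed grid: 1 3 5 2 6 4 / 2 1 6 5 4 3 / 5 2 1 4 3 6 / 3 4 2 6 1 5 / 6 5 4 3 2 1 / 4 6 3 1 5 2.

4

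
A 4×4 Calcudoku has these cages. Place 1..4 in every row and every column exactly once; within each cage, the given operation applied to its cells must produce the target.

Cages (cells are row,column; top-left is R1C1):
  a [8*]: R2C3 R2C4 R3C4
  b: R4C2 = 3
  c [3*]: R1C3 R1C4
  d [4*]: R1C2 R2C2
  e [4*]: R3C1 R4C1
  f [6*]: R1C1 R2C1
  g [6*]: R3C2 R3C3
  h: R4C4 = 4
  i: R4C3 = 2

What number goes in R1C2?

4

B is a freebie, which forces R4C2 = 3.
Cage i is a single given cell, which forces R4C3 = 2.
H is a freebie; hence R4C4 = 4.
Cage a needs product 8, leaving R2C3 = 4.
The two cells of cage e must have product 4, which forces R3C1 = 4.
Column 2 now contains 3, so R3C2 = 2.
Column 3 already has 2, which forces R3C3 = 3.
Row 3 now contains 2, so R3C4 = 1.
4 is placed in row 4, so R4C1 = 1.
The two cells of cage d must have product 4; hence R1C2 = 4.
Column 3 now contains 3; hence R1C3 = 1.
1 is placed in column 4, which forces R1C4 = 3.
4 is placed in row 2; hence R2C2 = 1.
1 is placed in column 4; hence R2C4 = 2.
Row 1 now contains 3, leaving R1C1 = 2.
2 is placed in row 2, which forces R2C1 = 3.
The full grid is 2 4 1 3 / 3 1 4 2 / 4 2 3 1 / 1 3 2 4.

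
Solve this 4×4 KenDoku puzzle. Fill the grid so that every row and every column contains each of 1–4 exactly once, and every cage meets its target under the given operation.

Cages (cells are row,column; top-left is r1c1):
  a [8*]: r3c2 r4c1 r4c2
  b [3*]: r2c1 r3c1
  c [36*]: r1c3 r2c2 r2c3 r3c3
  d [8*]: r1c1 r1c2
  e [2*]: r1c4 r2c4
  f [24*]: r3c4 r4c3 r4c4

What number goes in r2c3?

4

Cage c has product 36, leaving r2c2 = 3.
Row 2 now contains 3, leaving r2c1 = 1.
Row 2 already has 1; hence r2c3 = 4.
Row 2 already has 1, leaving r2c4 = 2.
Cage b's pair has product 3, which forces r3c1 = 3.
Row 3 now contains 3, which forces r3c3 = 1.
Row 3 now contains 3; hence r3c4 = 4.
Column 4 already has 4; hence r4c4 = 3.
Column 3 now contains 1, which forces r1c3 = 3.
2 is placed in column 4, so r1c4 = 1.
Row 3 already has 4, leaving r3c2 = 2.
The 3 cells of cage a must have product 8, so r4c1 = 4.
Cage a needs product 8; hence r4c2 = 1.
Row 4 already has 3, so r4c3 = 2.
4 is placed in column 1, leaving r1c1 = 2.
Column 2 now contains 2, so r1c2 = 4.
The full grid is 2 4 3 1 / 1 3 4 2 / 3 2 1 4 / 4 1 2 3.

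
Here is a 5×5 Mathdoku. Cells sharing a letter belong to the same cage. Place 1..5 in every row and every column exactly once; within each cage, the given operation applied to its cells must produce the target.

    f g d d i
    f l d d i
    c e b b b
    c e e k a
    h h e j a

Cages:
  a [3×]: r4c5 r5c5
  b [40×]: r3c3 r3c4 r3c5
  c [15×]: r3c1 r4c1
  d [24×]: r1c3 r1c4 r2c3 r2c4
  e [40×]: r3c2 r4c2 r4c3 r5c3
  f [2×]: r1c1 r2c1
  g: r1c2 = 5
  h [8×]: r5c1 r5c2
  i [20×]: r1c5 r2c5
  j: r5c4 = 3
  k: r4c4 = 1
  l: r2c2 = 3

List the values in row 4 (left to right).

5 4 2 1 3

Cage g is a single given cell, which forces r1c2 = 5.
Row 1 already has 5, so r1c5 = 4.
Cage l is a single given cell; hence r2c2 = 3.
Column 5 now contains 4; hence r2c5 = 5.
Column 5 now contains 5, leaving r3c5 = 2.
Cage k is given, so r4c4 = 1.
Row 4 already has 1; hence r4c5 = 3.
J is a freebie, leaving r5c4 = 3.
Column 5 already has 3, which forces r5c5 = 1.
Cage d has product 24, so r1c3 = 3.
Column 4 already has 3, which forces r1c4 = 2.
Cage d has product 24, so r2c3 = 1.
Cage d has product 24; hence r2c4 = 4.
The two cells of cage c must have product 15; hence r3c1 = 3.
Cage e has product 40, so r3c2 = 1.
Column 4 now contains 4, leaving r3c4 = 5.
3 is placed in row 4, so r4c1 = 5.
Row 1 now contains 2, which forces r1c1 = 1.
Row 2 already has 1; hence r2c1 = 2.
5 is placed in row 3, which forces r3c3 = 4.
4 is placed in column 3, which forces r4c3 = 2.
Column 1 now contains 2, so r5c1 = 4.
Row 5 now contains 4, leaving r5c2 = 2.
Cage e needs product 40, leaving r5c3 = 5.
2 is placed in row 4, leaving r4c2 = 4.
Filled in: 1 5 3 2 4 / 2 3 1 4 5 / 3 1 4 5 2 / 5 4 2 1 3 / 4 2 5 3 1.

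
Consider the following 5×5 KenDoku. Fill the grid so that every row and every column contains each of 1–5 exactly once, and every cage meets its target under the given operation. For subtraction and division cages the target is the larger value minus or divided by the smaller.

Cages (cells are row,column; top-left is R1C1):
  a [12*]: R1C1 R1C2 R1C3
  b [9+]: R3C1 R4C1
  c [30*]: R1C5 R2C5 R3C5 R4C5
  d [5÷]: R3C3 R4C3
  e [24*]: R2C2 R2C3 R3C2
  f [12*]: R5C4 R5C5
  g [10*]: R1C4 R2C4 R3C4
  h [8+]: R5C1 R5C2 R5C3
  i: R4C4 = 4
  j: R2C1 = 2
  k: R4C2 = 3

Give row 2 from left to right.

2 4 3 5 1

Cage j is a single given cell, leaving R2C1 = 2.
Cage k is a single given cell, leaving R4C2 = 3.
I is a freebie, leaving R4C4 = 4.
Column 4 now contains 4, which forces R5C4 = 3.
3 is placed in row 5, so R5C5 = 4.
Column 2 now contains 3, so R2C2 = 4.
Cage e has product 24, leaving R2C3 = 3.
Cage b needs two cells with sum 9, leaving R3C1 = 4.
The 3 cells of cage e must have product 24, leaving R3C2 = 2.
Row 4 already has 4, so R4C1 = 5.
Row 4 already has 5; hence R4C3 = 1.
Row 4 now contains 1, so R4C5 = 2.
Column 1 already has 5; hence R5C1 = 1.
Row 5 now contains 1, leaving R5C2 = 5.
Row 5 already has 5, which forces R5C3 = 2.
Column 1 now contains 1, so R1C1 = 3.
Column 2 now contains 4, which forces R1C2 = 1.
Column 3 now contains 1; hence R1C3 = 4.
The 3 cells of cage g must have product 10, which forces R1C4 = 2.
1 is placed in row 1, which forces R1C5 = 5.
Column 5 now contains 5, which forces R2C5 = 1.
Column 3 now contains 1, leaving R3C3 = 5.
5 is placed in row 3, so R3C4 = 1.
1 is placed in column 5, so R3C5 = 3.
Row 2 already has 1; hence R2C4 = 5.
Filled in: 3 1 4 2 5 / 2 4 3 5 1 / 4 2 5 1 3 / 5 3 1 4 2 / 1 5 2 3 4.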